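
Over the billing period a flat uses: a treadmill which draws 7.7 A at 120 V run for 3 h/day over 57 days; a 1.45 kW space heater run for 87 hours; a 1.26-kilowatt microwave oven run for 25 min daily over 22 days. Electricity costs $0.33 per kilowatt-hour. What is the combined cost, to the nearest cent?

treadmill: Power = 7.7 A × 120 V = 924 W = 0.924 kW
treadmill: Runtime = 3 h/day × 57 days = 171 h
treadmill: 0.924 kW × 171 h = 158.004 kWh
space heater: 1.45 kW × 87 h = 126.15 kWh
microwave oven: Runtime = 25 min × 22 = 550 min = 9.166666… h
microwave oven: 1.26 kW × 9.166666… h = 11.55 kWh
Total energy = 295.704 kWh
Cost = 295.704 × $0.33 = $97.58

$97.58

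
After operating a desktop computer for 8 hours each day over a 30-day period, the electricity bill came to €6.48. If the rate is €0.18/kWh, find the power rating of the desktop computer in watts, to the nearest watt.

150 W

Energy = €6.48 ÷ €0.18/kWh = 36 kWh
Runtime = 8 h/day × 30 days = 240 h
Power = 36 kWh ÷ 240 h = 0.15 kW = 150 W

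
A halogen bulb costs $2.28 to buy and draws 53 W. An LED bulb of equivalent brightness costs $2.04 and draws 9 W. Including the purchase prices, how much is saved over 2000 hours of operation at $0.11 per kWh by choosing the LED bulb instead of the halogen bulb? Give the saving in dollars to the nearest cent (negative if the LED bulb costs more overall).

$9.92

halogen bulb: $2.28 + (53/1000) kW × 2000 h × $0.11 = $2.28 + $11.66 = $13.94
LED bulb: $2.04 + (9/1000) kW × 2000 h × $0.11 = $2.04 + $1.98 = $4.02
Saving = $13.94 − $4.02 = $9.92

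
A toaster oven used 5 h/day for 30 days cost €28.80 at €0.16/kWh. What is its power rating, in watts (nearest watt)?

Energy = €28.80 ÷ €0.16/kWh = 180 kWh
Runtime = 5 h/day × 30 days = 150 h
Power = 180 kWh ÷ 150 h = 1.2 kW = 1200 W

1200 W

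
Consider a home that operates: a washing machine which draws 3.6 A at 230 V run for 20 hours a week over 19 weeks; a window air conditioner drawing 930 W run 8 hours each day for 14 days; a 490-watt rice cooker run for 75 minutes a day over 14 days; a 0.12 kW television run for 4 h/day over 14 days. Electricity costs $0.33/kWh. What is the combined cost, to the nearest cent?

washing machine: Power = 3.6 A × 230 V = 828 W = 0.828 kW
washing machine: Runtime = 20 h/week × 19 weeks = 380 h
washing machine: 0.828 kW × 380 h = 314.64 kWh
window air conditioner: Runtime = 8 h/day × 14 days = 112 h
window air conditioner: 0.93 kW × 112 h = 104.16 kWh
rice cooker: Runtime = 75 min × 14 = 1050 min = 17.5 h
rice cooker: 0.49 kW × 17.5 h = 8.575 kWh
television: Runtime = 4 h/day × 14 days = 56 h
television: 0.12 kW × 56 h = 6.72 kWh
Total energy = 434.095 kWh
Cost = 434.095 × $0.33 = $143.25

$143.25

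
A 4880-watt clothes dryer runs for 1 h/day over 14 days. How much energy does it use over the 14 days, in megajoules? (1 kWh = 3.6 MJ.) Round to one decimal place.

Runtime = 1 h/day × 14 days = 14 h
Energy = 4.88 kW × 14 h = 68.32 kWh
= 68.32 × 3.6 MJ = 246.0 MJ

246.0 MJ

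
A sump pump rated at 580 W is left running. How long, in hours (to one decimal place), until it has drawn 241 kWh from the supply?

Hours = 241 kWh ÷ 0.58 kW = 415.5 h

415.5 h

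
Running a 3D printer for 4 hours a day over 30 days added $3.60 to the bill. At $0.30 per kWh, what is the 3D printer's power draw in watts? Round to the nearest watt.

100 W

Energy = $3.60 ÷ $0.30/kWh = 12 kWh
Runtime = 4 h/day × 30 days = 120 h
Power = 12 kWh ÷ 120 h = 0.1 kW = 100 W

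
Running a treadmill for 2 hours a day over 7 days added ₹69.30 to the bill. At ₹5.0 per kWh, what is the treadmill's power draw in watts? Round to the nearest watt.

990 W

Energy = ₹69.30 ÷ ₹5.0/kWh = 13.86 kWh
Runtime = 2 h/day × 7 days = 14 h
Power = 13.86 kWh ÷ 14 h = 0.99 kW = 990 W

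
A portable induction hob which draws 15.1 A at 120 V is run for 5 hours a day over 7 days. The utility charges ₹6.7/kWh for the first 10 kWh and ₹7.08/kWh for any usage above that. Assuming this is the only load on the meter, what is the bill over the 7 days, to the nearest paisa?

₹445.21

Power = 15.1 A × 120 V = 1812 W = 1.812 kW
Runtime = 5 h/day × 7 days = 35 h
Energy = 1.812 kW × 35 h = 63.42 kWh
Tier 1 (0–10 kWh): 10 × ₹6.7 = ₹67
Above 10 kWh: 53.42 × ₹7.08 = ₹378.2136
Bill = ₹445.21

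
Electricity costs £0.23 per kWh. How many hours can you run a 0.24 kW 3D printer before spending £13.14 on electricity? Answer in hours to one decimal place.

Energy available = £13.14 ÷ £0.23/kWh = 57.1304 kWh
Hours = 57.1304 kWh ÷ 0.24 kW = 238.0 h

238.0 h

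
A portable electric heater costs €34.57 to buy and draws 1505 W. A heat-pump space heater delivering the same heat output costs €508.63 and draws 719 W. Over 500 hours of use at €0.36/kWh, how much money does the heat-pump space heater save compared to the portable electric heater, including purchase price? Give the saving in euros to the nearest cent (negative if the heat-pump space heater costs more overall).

portable electric heater: €34.57 + (1505/1000) kW × 500 h × €0.36 = €34.57 + €270.9 = €305.47
heat-pump space heater: €508.63 + (719/1000) kW × 500 h × €0.36 = €508.63 + €129.42 = €638.05
Saving = €305.47 − €638.05 = −€332.58

-€332.58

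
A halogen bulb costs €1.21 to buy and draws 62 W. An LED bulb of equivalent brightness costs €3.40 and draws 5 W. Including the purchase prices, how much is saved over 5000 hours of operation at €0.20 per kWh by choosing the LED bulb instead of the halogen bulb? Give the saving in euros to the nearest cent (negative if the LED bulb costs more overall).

€54.81

halogen bulb: €1.21 + (62/1000) kW × 5000 h × €0.20 = €1.21 + €62 = €63.21
LED bulb: €3.40 + (5/1000) kW × 5000 h × €0.20 = €3.40 + €5 = €8.4
Saving = €63.21 − €8.4 = €54.81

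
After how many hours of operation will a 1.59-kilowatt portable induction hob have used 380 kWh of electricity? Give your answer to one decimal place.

239.0 h

Hours = 380 kWh ÷ 1.59 kW = 239.0 h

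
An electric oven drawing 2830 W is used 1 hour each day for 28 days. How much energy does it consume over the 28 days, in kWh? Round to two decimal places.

Runtime = 1 h/day × 28 days = 28 h
Energy = 2.83 kW × 28 h = 79.24 kWh

79.24 kWh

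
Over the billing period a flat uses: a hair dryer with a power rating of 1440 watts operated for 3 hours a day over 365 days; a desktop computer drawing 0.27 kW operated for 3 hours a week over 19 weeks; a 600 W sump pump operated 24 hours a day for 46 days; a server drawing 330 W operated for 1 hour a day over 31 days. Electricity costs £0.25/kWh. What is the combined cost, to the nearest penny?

£566.21

hair dryer: Runtime = 3 h/day × 365 days = 1095 h
hair dryer: 1.44 kW × 1095 h = 1576.8 kWh
desktop computer: Runtime = 3 h/week × 19 weeks = 57 h
desktop computer: 0.27 kW × 57 h = 15.39 kWh
sump pump: Runtime = 24 h × 46 = 1104 h
sump pump: 0.6 kW × 1104 h = 662.4 kWh
server: Runtime = 1 h/day × 31 days = 31 h
server: 0.33 kW × 31 h = 10.23 kWh
Total energy = 2264.82 kWh
Cost = 2264.82 × £0.25 = £566.21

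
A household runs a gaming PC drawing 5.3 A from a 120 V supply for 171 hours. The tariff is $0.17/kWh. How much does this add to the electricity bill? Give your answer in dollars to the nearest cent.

Power = 5.3 A × 120 V = 636 W = 0.636 kW
Energy = 0.636 kW × 171 h = 108.756 kWh
Cost = 108.756 kWh × $0.17/kWh = $18.49

$18.49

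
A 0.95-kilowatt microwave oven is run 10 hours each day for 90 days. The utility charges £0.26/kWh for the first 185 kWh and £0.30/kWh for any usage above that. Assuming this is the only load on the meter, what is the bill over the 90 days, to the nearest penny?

Runtime = 10 h/day × 90 days = 900 h
Energy = 0.95 kW × 900 h = 855 kWh
Tier 1 (0–185 kWh): 185 × £0.26 = £48.1
Above 185 kWh: 670 × £0.30 = £201
Bill = £249.10

£249.10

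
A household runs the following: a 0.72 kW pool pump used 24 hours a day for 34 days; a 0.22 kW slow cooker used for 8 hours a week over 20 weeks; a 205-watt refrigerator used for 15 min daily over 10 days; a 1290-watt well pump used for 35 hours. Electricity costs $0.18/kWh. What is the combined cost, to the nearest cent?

pool pump: Runtime = 24 h × 34 = 816 h
pool pump: 0.72 kW × 816 h = 587.52 kWh
slow cooker: Runtime = 8 h/week × 20 weeks = 160 h
slow cooker: 0.22 kW × 160 h = 35.2 kWh
refrigerator: Runtime = 15 min × 10 = 150 min = 2.5 h
refrigerator: 0.205 kW × 2.5 h = 0.5125 kWh
well pump: 1.29 kW × 35 h = 45.15 kWh
Total energy = 668.3825 kWh
Cost = 668.3825 × $0.18 = $120.31

$120.31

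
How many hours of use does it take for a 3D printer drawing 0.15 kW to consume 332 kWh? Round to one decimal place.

2213.3 h

Hours = 332 kWh ÷ 0.15 kW = 2213.3 h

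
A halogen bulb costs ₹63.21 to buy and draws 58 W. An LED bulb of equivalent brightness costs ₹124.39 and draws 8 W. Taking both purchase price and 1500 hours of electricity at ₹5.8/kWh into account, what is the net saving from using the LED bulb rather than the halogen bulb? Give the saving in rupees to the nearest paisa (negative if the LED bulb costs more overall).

halogen bulb: ₹63.21 + (58/1000) kW × 1500 h × ₹5.8 = ₹63.21 + ₹504.6 = ₹567.81
LED bulb: ₹124.39 + (8/1000) kW × 1500 h × ₹5.8 = ₹124.39 + ₹69.6 = ₹193.99
Saving = ₹567.81 − ₹193.99 = ₹373.82

₹373.82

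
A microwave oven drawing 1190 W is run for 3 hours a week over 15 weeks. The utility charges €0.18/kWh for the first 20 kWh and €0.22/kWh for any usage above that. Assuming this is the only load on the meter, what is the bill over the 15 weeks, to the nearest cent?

€10.98

Runtime = 3 h/week × 15 weeks = 45 h
Energy = 1.19 kW × 45 h = 53.55 kWh
Tier 1 (0–20 kWh): 20 × €0.18 = €3.6
Above 20 kWh: 33.55 × €0.22 = €7.381
Bill = €10.98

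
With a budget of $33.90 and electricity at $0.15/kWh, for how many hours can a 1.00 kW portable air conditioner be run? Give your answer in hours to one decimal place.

226.0 h

Energy available = $33.90 ÷ $0.15/kWh = 226 kWh
Hours = 226 kWh ÷ 1 kW = 226.0 h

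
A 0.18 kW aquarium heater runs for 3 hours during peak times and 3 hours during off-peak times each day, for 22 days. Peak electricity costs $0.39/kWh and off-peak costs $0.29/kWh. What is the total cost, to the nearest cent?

Peak energy = 0.18 kW × 3 h × 22 = 11.88 kWh
Off-peak energy = 0.18 kW × 3 h × 22 = 11.88 kWh
Cost = 11.88 × $0.39 + 11.88 × $0.29 = $4.6332 + $3.4452 = $8.08

$8.08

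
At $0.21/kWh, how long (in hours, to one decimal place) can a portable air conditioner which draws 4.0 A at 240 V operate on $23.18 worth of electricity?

115.0 h

Power = 4.0 A × 240 V = 960 W = 0.96 kW
Energy available = $23.18 ÷ $0.21/kWh = 110.381 kWh
Hours = 110.381 kWh ÷ 0.96 kW = 115.0 h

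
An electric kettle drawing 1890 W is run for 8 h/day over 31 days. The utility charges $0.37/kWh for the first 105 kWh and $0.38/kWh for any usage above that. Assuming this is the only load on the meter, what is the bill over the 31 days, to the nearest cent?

Runtime = 8 h/day × 31 days = 248 h
Energy = 1.89 kW × 248 h = 468.72 kWh
Tier 1 (0–105 kWh): 105 × $0.37 = $38.85
Above 105 kWh: 363.72 × $0.38 = $138.2136
Bill = $177.06

$177.06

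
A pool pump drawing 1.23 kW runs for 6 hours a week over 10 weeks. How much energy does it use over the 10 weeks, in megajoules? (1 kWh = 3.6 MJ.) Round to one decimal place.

Runtime = 6 h/week × 10 weeks = 60 h
Energy = 1.23 kW × 60 h = 73.8 kWh
= 73.8 × 3.6 MJ = 265.7 MJ

265.7 MJ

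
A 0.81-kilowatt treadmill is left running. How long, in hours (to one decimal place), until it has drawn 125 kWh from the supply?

Hours = 125 kWh ÷ 0.81 kW = 154.3 h

154.3 h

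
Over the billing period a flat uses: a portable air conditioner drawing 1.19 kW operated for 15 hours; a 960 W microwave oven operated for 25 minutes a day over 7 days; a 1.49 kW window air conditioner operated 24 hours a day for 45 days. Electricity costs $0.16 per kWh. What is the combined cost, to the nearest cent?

portable air conditioner: 1.19 kW × 15 h = 17.85 kWh
microwave oven: Runtime = 25 min × 7 = 175 min = 2.916666… h
microwave oven: 0.96 kW × 2.916666… h = 2.8 kWh
window air conditioner: Runtime = 24 h × 45 = 1080 h
window air conditioner: 1.49 kW × 1080 h = 1609.2 kWh
Total energy = 1629.85 kWh
Cost = 1629.85 × $0.16 = $260.78

$260.78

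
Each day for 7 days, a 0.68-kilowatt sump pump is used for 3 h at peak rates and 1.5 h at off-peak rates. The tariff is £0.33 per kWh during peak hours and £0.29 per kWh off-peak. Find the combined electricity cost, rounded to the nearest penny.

Peak energy = 0.68 kW × 3 h × 7 = 14.28 kWh
Off-peak energy = 0.68 kW × 1.5 h × 7 = 7.14 kWh
Cost = 14.28 × £0.33 + 7.14 × £0.29 = £4.7124 + £2.0706 = £6.78

£6.78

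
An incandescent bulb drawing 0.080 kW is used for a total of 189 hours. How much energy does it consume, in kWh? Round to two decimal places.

15.12 kWh

Energy = 0.08 kW × 189 h = 15.12 kWh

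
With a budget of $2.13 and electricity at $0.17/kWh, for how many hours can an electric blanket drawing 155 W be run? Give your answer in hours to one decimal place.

Energy available = $2.13 ÷ $0.17/kWh = 12.5294 kWh
Hours = 12.5294 kWh ÷ 0.155 kW = 80.8 h

80.8 h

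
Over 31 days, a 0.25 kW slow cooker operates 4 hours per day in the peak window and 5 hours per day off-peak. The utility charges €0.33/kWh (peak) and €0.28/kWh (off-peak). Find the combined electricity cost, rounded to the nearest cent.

Peak energy = 0.25 kW × 4 h × 31 = 31 kWh
Off-peak energy = 0.25 kW × 5 h × 31 = 38.75 kWh
Cost = 31 × €0.33 + 38.75 × €0.28 = €10.23 + €10.85 = €21.08

€21.08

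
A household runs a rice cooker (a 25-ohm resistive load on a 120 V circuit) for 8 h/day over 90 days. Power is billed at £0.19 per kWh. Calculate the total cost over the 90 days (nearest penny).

£78.80

Power = V²/R = 120²/25 = 576 W = 0.576 kW
Runtime = 8 h/day × 90 days = 720 h
Energy = 0.576 kW × 720 h = 414.72 kWh
Cost = 414.72 kWh × £0.19/kWh = £78.80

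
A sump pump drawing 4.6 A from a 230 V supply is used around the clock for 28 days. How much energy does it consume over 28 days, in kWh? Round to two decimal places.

Power = 4.6 A × 230 V = 1058 W = 1.058 kW
Runtime = 24 h × 28 = 672 h
Energy = 1.058 kW × 672 h = 710.976 kWh ≈ 710.98 kWh

710.98 kWh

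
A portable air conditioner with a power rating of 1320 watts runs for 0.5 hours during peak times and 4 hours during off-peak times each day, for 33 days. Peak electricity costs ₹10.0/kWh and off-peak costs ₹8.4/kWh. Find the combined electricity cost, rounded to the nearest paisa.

Peak energy = 1.32 kW × 0.5 h × 33 = 21.78 kWh
Off-peak energy = 1.32 kW × 4 h × 33 = 174.24 kWh
Cost = 21.78 × ₹10.0 + 174.24 × ₹8.4 = ₹217.8 + ₹1463.616 = ₹1681.42

₹1681.42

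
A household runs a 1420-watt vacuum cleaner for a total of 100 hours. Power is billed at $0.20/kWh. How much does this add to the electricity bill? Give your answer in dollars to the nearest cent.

$28.40

Energy = 1.42 kW × 100 h = 142 kWh
Cost = 142 kWh × $0.20/kWh = $28.40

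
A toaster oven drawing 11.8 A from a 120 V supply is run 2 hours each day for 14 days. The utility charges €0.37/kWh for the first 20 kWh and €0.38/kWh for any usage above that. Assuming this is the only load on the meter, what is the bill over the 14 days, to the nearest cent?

€14.87

Power = 11.8 A × 120 V = 1416 W = 1.416 kW
Runtime = 2 h/day × 14 days = 28 h
Energy = 1.416 kW × 28 h = 39.648 kWh
Tier 1 (0–20 kWh): 20 × €0.37 = €7.4
Above 20 kWh: 19.648 × €0.38 = €7.46624
Bill = €14.87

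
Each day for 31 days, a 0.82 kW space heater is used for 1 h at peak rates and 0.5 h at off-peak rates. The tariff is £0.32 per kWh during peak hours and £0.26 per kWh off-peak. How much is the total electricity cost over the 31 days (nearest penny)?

£11.44

Peak energy = 0.82 kW × 1 h × 31 = 25.42 kWh
Off-peak energy = 0.82 kW × 0.5 h × 31 = 12.71 kWh
Cost = 25.42 × £0.32 + 12.71 × £0.26 = £8.1344 + £3.3046 = £11.44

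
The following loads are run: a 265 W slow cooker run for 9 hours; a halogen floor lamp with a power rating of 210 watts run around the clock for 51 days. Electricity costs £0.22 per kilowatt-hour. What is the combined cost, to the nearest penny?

£57.07

slow cooker: 0.265 kW × 9 h = 2.385 kWh
halogen floor lamp: Runtime = 24 h × 51 = 1224 h
halogen floor lamp: 0.21 kW × 1224 h = 257.04 kWh
Total energy = 259.425 kWh
Cost = 259.425 × £0.22 = £57.07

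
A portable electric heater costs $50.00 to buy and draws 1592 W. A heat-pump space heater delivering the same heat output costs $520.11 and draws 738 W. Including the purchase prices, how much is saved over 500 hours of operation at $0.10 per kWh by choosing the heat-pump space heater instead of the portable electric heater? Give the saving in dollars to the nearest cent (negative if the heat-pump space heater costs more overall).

-$427.41

portable electric heater: $50.00 + (1592/1000) kW × 500 h × $0.10 = $50.00 + $79.6 = $129.6
heat-pump space heater: $520.11 + (738/1000) kW × 500 h × $0.10 = $520.11 + $36.9 = $557.01
Saving = $129.6 − $557.01 = −$427.41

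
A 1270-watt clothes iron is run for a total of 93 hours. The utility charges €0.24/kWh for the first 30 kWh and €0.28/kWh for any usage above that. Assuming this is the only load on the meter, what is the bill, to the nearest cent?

€31.87

Energy = 1.27 kW × 93 h = 118.11 kWh
Tier 1 (0–30 kWh): 30 × €0.24 = €7.2
Above 30 kWh: 88.11 × €0.28 = €24.6708
Bill = €31.87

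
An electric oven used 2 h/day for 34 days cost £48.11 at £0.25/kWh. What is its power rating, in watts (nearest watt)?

2830 W

Energy = £48.11 ÷ £0.25/kWh = 192.44 kWh
Runtime = 2 h/day × 34 days = 68 h
Power = 192.44 kWh ÷ 68 h = 2.83 kW = 2830 W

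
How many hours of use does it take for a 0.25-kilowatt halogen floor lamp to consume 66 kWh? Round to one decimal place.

264.0 h

Hours = 66 kWh ÷ 0.25 kW = 264.0 h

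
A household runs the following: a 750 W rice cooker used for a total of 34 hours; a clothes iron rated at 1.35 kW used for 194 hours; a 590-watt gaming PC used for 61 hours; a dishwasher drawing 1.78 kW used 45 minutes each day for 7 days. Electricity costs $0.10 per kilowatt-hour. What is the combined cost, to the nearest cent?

$33.27

rice cooker: 0.75 kW × 34 h = 25.5 kWh
clothes iron: 1.35 kW × 194 h = 261.9 kWh
gaming PC: 0.59 kW × 61 h = 35.99 kWh
dishwasher: Runtime = 45 min × 7 = 315 min = 5.25 h
dishwasher: 1.78 kW × 5.25 h = 9.345 kWh
Total energy = 332.735 kWh
Cost = 332.735 × $0.10 = $33.27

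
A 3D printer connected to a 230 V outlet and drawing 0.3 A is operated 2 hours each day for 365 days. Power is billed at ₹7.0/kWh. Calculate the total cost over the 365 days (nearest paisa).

₹352.59

Power = 0.3 A × 230 V = 69 W = 0.069 kW
Runtime = 2 h/day × 365 days = 730 h
Energy = 0.069 kW × 730 h = 50.37 kWh
Cost = 50.37 kWh × ₹7.0/kWh = ₹352.59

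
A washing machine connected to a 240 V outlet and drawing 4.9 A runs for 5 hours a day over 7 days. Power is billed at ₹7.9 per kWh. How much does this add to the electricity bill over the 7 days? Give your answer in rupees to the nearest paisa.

Power = 4.9 A × 240 V = 1176 W = 1.176 kW
Runtime = 5 h/day × 7 days = 35 h
Energy = 1.176 kW × 35 h = 41.16 kWh
Cost = 41.16 kWh × ₹7.9/kWh = ₹325.16

₹325.16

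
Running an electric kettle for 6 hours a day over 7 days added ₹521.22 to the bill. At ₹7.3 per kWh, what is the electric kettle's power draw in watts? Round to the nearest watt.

1700 W

Energy = ₹521.22 ÷ ₹7.3/kWh = 71.4 kWh
Runtime = 6 h/day × 7 days = 42 h
Power = 71.4 kWh ÷ 42 h = 1.7 kW = 1700 W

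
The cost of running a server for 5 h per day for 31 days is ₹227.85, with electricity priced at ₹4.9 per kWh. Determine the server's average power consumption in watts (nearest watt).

Energy = ₹227.85 ÷ ₹4.9/kWh = 46.5 kWh
Runtime = 5 h/day × 31 days = 155 h
Power = 46.5 kWh ÷ 155 h = 0.3 kW = 300 W

300 W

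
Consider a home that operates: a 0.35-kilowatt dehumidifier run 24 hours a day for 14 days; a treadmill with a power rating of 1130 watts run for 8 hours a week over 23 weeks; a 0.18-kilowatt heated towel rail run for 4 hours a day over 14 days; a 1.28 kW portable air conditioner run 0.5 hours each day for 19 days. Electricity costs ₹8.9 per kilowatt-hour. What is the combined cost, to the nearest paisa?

dehumidifier: Runtime = 24 h × 14 = 336 h
dehumidifier: 0.35 kW × 336 h = 117.6 kWh
treadmill: Runtime = 8 h/week × 23 weeks = 184 h
treadmill: 1.13 kW × 184 h = 207.92 kWh
heated towel rail: Runtime = 4 h/day × 14 days = 56 h
heated towel rail: 0.18 kW × 56 h = 10.08 kWh
portable air conditioner: Runtime = 0.5 h/day × 19 days = 9.5 h
portable air conditioner: 1.28 kW × 9.5 h = 12.16 kWh
Total energy = 347.76 kWh
Cost = 347.76 × ₹8.9 = ₹3095.06

₹3095.06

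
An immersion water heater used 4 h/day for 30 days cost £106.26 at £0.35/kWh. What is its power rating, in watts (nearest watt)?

2530 W

Energy = £106.26 ÷ £0.35/kWh = 303.6 kWh
Runtime = 4 h/day × 30 days = 120 h
Power = 303.6 kWh ÷ 120 h = 2.53 kW = 2530 W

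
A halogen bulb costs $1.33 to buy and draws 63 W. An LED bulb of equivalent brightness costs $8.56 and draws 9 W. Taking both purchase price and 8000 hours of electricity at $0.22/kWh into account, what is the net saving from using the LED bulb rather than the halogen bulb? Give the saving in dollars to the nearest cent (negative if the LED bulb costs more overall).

halogen bulb: $1.33 + (63/1000) kW × 8000 h × $0.22 = $1.33 + $110.88 = $112.21
LED bulb: $8.56 + (9/1000) kW × 8000 h × $0.22 = $8.56 + $15.84 = $24.4
Saving = $112.21 − $24.4 = $87.81

$87.81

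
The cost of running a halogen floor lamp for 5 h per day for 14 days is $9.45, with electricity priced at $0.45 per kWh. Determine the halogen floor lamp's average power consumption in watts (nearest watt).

300 W

Energy = $9.45 ÷ $0.45/kWh = 21 kWh
Runtime = 5 h/day × 14 days = 70 h
Power = 21 kWh ÷ 70 h = 0.3 kW = 300 W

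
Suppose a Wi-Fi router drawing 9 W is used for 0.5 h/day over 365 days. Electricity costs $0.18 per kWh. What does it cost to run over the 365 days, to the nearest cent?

$0.30

Runtime = 0.5 h/day × 365 days = 182.5 h
Energy = 0.009 kW × 182.5 h = 1.6425 kWh
Cost = 1.6425 kWh × $0.18/kWh = $0.30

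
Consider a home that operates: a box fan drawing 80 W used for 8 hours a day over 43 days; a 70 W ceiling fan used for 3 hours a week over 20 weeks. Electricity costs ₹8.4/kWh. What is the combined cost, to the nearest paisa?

box fan: Runtime = 8 h/day × 43 days = 344 h
box fan: 0.08 kW × 344 h = 27.52 kWh
ceiling fan: Runtime = 3 h/week × 20 weeks = 60 h
ceiling fan: 0.07 kW × 60 h = 4.2 kWh
Total energy = 31.72 kWh
Cost = 31.72 × ₹8.4 = ₹266.45

₹266.45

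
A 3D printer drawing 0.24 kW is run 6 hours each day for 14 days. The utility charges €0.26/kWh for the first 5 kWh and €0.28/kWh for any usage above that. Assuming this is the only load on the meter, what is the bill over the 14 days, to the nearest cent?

€5.54

Runtime = 6 h/day × 14 days = 84 h
Energy = 0.24 kW × 84 h = 20.16 kWh
Tier 1 (0–5 kWh): 5 × €0.26 = €1.3
Above 5 kWh: 15.16 × €0.28 = €4.2448
Bill = €5.54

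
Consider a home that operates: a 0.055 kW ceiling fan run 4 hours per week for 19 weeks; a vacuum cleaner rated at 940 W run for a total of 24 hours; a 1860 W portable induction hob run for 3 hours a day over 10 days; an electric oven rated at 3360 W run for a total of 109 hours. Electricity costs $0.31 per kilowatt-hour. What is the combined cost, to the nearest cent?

ceiling fan: Runtime = 4 h/week × 19 weeks = 76 h
ceiling fan: 0.055 kW × 76 h = 4.18 kWh
vacuum cleaner: 0.94 kW × 24 h = 22.56 kWh
portable induction hob: Runtime = 3 h/day × 10 days = 30 h
portable induction hob: 1.86 kW × 30 h = 55.8 kWh
electric oven: 3.36 kW × 109 h = 366.24 kWh
Total energy = 448.78 kWh
Cost = 448.78 × $0.31 = $139.12

$139.12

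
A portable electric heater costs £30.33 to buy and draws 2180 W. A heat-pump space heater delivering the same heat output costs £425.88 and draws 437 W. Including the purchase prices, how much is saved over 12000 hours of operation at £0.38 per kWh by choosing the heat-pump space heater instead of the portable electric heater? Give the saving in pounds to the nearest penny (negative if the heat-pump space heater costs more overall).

portable electric heater: £30.33 + (2180/1000) kW × 12000 h × £0.38 = £30.33 + £9940.8 = £9971.13
heat-pump space heater: £425.88 + (437/1000) kW × 12000 h × £0.38 = £425.88 + £1992.72 = £2418.6
Saving = £9971.13 − £2418.6 = £7552.53

£7552.53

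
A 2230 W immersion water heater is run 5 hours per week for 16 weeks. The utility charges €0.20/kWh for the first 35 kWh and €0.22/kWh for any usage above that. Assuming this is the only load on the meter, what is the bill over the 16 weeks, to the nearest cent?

€38.55

Runtime = 5 h/week × 16 weeks = 80 h
Energy = 2.23 kW × 80 h = 178.4 kWh
Tier 1 (0–35 kWh): 35 × €0.20 = €7
Above 35 kWh: 143.4 × €0.22 = €31.548
Bill = €38.55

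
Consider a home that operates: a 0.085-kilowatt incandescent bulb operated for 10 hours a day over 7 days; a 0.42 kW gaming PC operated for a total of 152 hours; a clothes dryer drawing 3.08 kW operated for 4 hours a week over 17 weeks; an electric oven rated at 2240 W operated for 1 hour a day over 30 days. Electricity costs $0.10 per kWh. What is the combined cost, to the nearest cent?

incandescent bulb: Runtime = 10 h/day × 7 days = 70 h
incandescent bulb: 0.085 kW × 70 h = 5.95 kWh
gaming PC: 0.42 kW × 152 h = 63.84 kWh
clothes dryer: Runtime = 4 h/week × 17 weeks = 68 h
clothes dryer: 3.08 kW × 68 h = 209.44 kWh
electric oven: Runtime = 1 h/day × 30 days = 30 h
electric oven: 2.24 kW × 30 h = 67.2 kWh
Total energy = 346.43 kWh
Cost = 346.43 × $0.10 = $34.64

$34.64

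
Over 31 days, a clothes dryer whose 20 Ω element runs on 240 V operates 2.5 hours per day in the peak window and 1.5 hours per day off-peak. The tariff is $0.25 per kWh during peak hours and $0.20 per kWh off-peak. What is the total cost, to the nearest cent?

Power = V²/R = 240²/20 = 2880 W = 2.88 kW
Peak energy = 2.88 kW × 2.5 h × 31 = 223.2 kWh
Off-peak energy = 2.88 kW × 1.5 h × 31 = 133.92 kWh
Cost = 223.2 × $0.25 + 133.92 × $0.20 = $55.8 + $26.784 = $82.58

$82.58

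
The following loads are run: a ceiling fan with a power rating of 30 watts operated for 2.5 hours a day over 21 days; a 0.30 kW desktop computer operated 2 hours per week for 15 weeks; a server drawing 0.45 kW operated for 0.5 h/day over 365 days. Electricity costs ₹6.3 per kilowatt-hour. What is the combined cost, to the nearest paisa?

₹584.01

ceiling fan: Runtime = 2.5 h/day × 21 days = 52.5 h
ceiling fan: 0.03 kW × 52.5 h = 1.575 kWh
desktop computer: Runtime = 2 h/week × 15 weeks = 30 h
desktop computer: 0.3 kW × 30 h = 9 kWh
server: Runtime = 0.5 h/day × 365 days = 182.5 h
server: 0.45 kW × 182.5 h = 82.125 kWh
Total energy = 92.7 kWh
Cost = 92.7 × ₹6.3 = ₹584.01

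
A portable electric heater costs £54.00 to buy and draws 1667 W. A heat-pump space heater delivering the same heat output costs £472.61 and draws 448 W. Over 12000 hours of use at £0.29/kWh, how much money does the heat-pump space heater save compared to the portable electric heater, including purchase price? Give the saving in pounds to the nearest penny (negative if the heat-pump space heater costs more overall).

£3823.51

portable electric heater: £54.00 + (1667/1000) kW × 12000 h × £0.29 = £54.00 + £5801.16 = £5855.16
heat-pump space heater: £472.61 + (448/1000) kW × 12000 h × £0.29 = £472.61 + £1559.04 = £2031.65
Saving = £5855.16 − £2031.65 = £3823.51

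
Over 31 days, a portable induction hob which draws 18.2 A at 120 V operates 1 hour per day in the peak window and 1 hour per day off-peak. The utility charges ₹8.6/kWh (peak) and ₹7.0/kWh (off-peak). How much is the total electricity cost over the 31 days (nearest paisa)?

₹1056.18

Power = 18.2 A × 120 V = 2184 W = 2.184 kW
Peak energy = 2.184 kW × 1 h × 31 = 67.704 kWh
Off-peak energy = 2.184 kW × 1 h × 31 = 67.704 kWh
Cost = 67.704 × ₹8.6 + 67.704 × ₹7.0 = ₹582.2544 + ₹473.928 = ₹1056.18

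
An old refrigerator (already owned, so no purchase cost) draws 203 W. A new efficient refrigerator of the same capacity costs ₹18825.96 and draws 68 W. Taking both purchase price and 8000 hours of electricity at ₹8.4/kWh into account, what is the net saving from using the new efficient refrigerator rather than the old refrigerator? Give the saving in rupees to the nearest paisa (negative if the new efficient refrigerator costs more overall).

old refrigerator: ₹0.00 + (203/1000) kW × 8000 h × ₹8.4 = ₹0.00 + ₹13641.6 = ₹13641.6
new efficient refrigerator: ₹18825.96 + (68/1000) kW × 8000 h × ₹8.4 = ₹18825.96 + ₹4569.6 = ₹23395.56
Saving = ₹13641.6 − ₹23395.56 = −₹9753.96

-₹9753.96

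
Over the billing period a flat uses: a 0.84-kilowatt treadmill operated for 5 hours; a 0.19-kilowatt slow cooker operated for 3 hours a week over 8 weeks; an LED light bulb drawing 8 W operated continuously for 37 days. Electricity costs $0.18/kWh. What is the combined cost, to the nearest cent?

$2.86

treadmill: 0.84 kW × 5 h = 4.2 kWh
slow cooker: Runtime = 3 h/week × 8 weeks = 24 h
slow cooker: 0.19 kW × 24 h = 4.56 kWh
LED light bulb: Runtime = 24 h × 37 = 888 h
LED light bulb: 0.008 kW × 888 h = 7.104 kWh
Total energy = 15.864 kWh
Cost = 15.864 × $0.18 = $2.86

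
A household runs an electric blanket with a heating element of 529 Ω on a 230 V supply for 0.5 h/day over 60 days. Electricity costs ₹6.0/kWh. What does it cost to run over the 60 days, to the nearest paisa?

Power = V²/R = 230²/529 = 100 W = 0.1 kW
Runtime = 0.5 h/day × 60 days = 30 h
Energy = 0.1 kW × 30 h = 3 kWh
Cost = 3 kWh × ₹6.0/kWh = ₹18.00

₹18.00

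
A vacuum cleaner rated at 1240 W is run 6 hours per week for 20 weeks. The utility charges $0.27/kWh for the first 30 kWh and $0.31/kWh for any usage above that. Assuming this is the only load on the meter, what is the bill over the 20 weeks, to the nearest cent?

Runtime = 6 h/week × 20 weeks = 120 h
Energy = 1.24 kW × 120 h = 148.8 kWh
Tier 1 (0–30 kWh): 30 × $0.27 = $8.1
Above 30 kWh: 118.8 × $0.31 = $36.828
Bill = $44.93

$44.93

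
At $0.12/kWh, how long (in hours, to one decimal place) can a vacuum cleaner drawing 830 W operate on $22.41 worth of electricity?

225.0 h

Energy available = $22.41 ÷ $0.12/kWh = 186.75 kWh
Hours = 186.75 kWh ÷ 0.83 kW = 225.0 h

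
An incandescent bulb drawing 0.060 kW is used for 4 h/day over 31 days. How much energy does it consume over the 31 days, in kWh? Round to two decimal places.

Runtime = 4 h/day × 31 days = 124 h
Energy = 0.06 kW × 124 h = 7.44 kWh

7.44 kWh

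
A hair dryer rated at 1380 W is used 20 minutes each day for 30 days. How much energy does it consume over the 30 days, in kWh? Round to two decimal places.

13.80 kWh

Runtime = 20 min × 30 = 600 min = 10 h
Energy = 1.38 kW × 10 h = 13.8 kWh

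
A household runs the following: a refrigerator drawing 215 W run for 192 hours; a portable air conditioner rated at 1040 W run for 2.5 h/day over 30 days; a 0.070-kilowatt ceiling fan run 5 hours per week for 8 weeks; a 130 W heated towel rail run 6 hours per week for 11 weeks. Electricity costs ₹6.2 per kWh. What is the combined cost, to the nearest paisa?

₹810.09

refrigerator: 0.215 kW × 192 h = 41.28 kWh
portable air conditioner: Runtime = 2.5 h/day × 30 days = 75 h
portable air conditioner: 1.04 kW × 75 h = 78 kWh
ceiling fan: Runtime = 5 h/week × 8 weeks = 40 h
ceiling fan: 0.07 kW × 40 h = 2.8 kWh
heated towel rail: Runtime = 6 h/week × 11 weeks = 66 h
heated towel rail: 0.13 kW × 66 h = 8.58 kWh
Total energy = 130.66 kWh
Cost = 130.66 × ₹6.2 = ₹810.09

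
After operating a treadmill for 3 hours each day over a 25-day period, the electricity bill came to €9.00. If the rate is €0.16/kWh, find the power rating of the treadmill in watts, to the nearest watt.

750 W

Energy = €9.00 ÷ €0.16/kWh = 56.25 kWh
Runtime = 3 h/day × 25 days = 75 h
Power = 56.25 kWh ÷ 75 h = 0.75 kW = 750 W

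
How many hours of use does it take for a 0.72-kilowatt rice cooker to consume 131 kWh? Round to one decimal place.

Hours = 131 kWh ÷ 0.72 kW = 181.9 h

181.9 h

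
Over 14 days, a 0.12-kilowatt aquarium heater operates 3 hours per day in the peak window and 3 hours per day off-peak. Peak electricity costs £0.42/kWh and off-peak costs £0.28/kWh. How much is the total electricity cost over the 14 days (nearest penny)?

£3.53

Peak energy = 0.12 kW × 3 h × 14 = 5.04 kWh
Off-peak energy = 0.12 kW × 3 h × 14 = 5.04 kWh
Cost = 5.04 × £0.42 + 5.04 × £0.28 = £2.1168 + £1.4112 = £3.53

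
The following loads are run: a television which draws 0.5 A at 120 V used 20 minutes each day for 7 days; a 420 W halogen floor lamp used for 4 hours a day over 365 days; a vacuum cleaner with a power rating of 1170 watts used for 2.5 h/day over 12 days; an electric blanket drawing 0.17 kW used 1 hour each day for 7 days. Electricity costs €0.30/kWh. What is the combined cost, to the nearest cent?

€194.89

television: Power = 0.5 A × 120 V = 60 W = 0.06 kW
television: Runtime = 20 min × 7 = 140 min = 2.333333… h
television: 0.06 kW × 2.333333… h = 0.14 kWh
halogen floor lamp: Runtime = 4 h/day × 365 days = 1460 h
halogen floor lamp: 0.42 kW × 1460 h = 613.2 kWh
vacuum cleaner: Runtime = 2.5 h/day × 12 days = 30 h
vacuum cleaner: 1.17 kW × 30 h = 35.1 kWh
electric blanket: Runtime = 1 h/day × 7 days = 7 h
electric blanket: 0.17 kW × 7 h = 1.19 kWh
Total energy = 649.63 kWh
Cost = 649.63 × €0.30 = €194.89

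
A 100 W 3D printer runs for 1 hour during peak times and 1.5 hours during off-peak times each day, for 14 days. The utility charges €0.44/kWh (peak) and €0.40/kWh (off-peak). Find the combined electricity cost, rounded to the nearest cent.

€1.46

Peak energy = 0.1 kW × 1 h × 14 = 1.4 kWh
Off-peak energy = 0.1 kW × 1.5 h × 14 = 2.1 kWh
Cost = 1.4 × €0.44 + 2.1 × €0.40 = €0.616 + €0.84 = €1.46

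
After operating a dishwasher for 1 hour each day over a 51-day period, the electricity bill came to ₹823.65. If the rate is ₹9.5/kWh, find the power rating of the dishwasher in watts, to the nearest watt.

1700 W

Energy = ₹823.65 ÷ ₹9.5/kWh = 86.7 kWh
Runtime = 1 h/day × 51 days = 51 h
Power = 86.7 kWh ÷ 51 h = 1.7 kW = 1700 W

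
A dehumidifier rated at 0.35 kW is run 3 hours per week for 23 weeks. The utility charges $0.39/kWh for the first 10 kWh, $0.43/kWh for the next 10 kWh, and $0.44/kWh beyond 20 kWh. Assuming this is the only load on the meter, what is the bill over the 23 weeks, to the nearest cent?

Runtime = 3 h/week × 23 weeks = 69 h
Energy = 0.35 kW × 69 h = 24.15 kWh
Tier 1 (0–10 kWh): 10 × $0.39 = $3.9
Tier 2 (10–20 kWh): 10 × $0.43 = $4.3
Above 20 kWh: 4.15 × $0.44 = $1.826
Bill = $10.03

$10.03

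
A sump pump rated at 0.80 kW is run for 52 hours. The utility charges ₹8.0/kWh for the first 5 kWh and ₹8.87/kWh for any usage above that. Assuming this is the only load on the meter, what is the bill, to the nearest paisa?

₹364.64

Energy = 0.8 kW × 52 h = 41.6 kWh
Tier 1 (0–5 kWh): 5 × ₹8.0 = ₹40
Above 5 kWh: 36.6 × ₹8.87 = ₹324.642
Bill = ₹364.64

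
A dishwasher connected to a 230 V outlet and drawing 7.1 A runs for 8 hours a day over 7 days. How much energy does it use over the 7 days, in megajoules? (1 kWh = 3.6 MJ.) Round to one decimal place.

Power = 7.1 A × 230 V = 1633 W = 1.633 kW
Runtime = 8 h/day × 7 days = 56 h
Energy = 1.633 kW × 56 h = 91.448 kWh
= 91.448 × 3.6 MJ = 329.2 MJ

329.2 MJ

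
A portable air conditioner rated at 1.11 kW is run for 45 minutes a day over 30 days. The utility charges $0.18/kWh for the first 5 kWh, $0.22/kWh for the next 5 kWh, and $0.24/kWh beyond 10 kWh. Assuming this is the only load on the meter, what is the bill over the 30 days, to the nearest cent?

Runtime = 45 min × 30 = 1350 min = 22.5 h
Energy = 1.11 kW × 22.5 h = 24.975 kWh
Tier 1 (0–5 kWh): 5 × $0.18 = $0.9
Tier 2 (5–10 kWh): 5 × $0.22 = $1.1
Above 10 kWh: 14.975 × $0.24 = $3.594
Bill = $5.59

$5.59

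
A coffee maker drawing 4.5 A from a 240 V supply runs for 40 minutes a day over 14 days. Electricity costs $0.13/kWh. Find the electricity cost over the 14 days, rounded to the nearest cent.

$1.31

Power = 4.5 A × 240 V = 1080 W = 1.08 kW
Runtime = 40 min × 14 = 560 min = 9.333333… h
Energy = 1.08 kW × 9.333333… h = 10.08 kWh
Cost = 10.08 kWh × $0.13/kWh = $1.31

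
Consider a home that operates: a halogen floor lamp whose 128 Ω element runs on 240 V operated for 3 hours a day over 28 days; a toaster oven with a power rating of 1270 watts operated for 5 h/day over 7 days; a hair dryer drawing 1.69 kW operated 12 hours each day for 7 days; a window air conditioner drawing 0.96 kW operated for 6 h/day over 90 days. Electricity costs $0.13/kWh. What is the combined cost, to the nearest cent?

halogen floor lamp: Power = V²/R = 240²/128 = 450 W = 0.45 kW
halogen floor lamp: Runtime = 3 h/day × 28 days = 84 h
halogen floor lamp: 0.45 kW × 84 h = 37.8 kWh
toaster oven: Runtime = 5 h/day × 7 days = 35 h
toaster oven: 1.27 kW × 35 h = 44.45 kWh
hair dryer: Runtime = 12 h/day × 7 days = 84 h
hair dryer: 1.69 kW × 84 h = 141.96 kWh
window air conditioner: Runtime = 6 h/day × 90 days = 540 h
window air conditioner: 0.96 kW × 540 h = 518.4 kWh
Total energy = 742.61 kWh
Cost = 742.61 × $0.13 = $96.54

$96.54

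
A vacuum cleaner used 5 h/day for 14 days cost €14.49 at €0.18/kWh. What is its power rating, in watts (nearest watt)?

Energy = €14.49 ÷ €0.18/kWh = 80.5 kWh
Runtime = 5 h/day × 14 days = 70 h
Power = 80.5 kWh ÷ 70 h = 1.15 kW = 1150 W

1150 W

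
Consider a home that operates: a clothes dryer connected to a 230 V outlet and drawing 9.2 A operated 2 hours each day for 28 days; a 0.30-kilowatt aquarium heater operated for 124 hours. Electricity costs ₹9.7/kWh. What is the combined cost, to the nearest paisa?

₹1510.25

clothes dryer: Power = 9.2 A × 230 V = 2116 W = 2.116 kW
clothes dryer: Runtime = 2 h/day × 28 days = 56 h
clothes dryer: 2.116 kW × 56 h = 118.496 kWh
aquarium heater: 0.3 kW × 124 h = 37.2 kWh
Total energy = 155.696 kWh
Cost = 155.696 × ₹9.7 = ₹1510.25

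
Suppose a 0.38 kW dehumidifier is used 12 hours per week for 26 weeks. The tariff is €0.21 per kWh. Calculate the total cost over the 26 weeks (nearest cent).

€24.90

Runtime = 12 h/week × 26 weeks = 312 h
Energy = 0.38 kW × 312 h = 118.56 kWh
Cost = 118.56 kWh × €0.21/kWh = €24.90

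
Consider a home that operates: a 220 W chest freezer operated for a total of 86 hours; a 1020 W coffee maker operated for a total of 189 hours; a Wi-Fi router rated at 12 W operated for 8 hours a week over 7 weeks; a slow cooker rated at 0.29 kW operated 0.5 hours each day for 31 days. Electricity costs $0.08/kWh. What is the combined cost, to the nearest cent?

$17.35

chest freezer: 0.22 kW × 86 h = 18.92 kWh
coffee maker: 1.02 kW × 189 h = 192.78 kWh
Wi-Fi router: Runtime = 8 h/week × 7 weeks = 56 h
Wi-Fi router: 0.012 kW × 56 h = 0.672 kWh
slow cooker: Runtime = 0.5 h/day × 31 days = 15.5 h
slow cooker: 0.29 kW × 15.5 h = 4.495 kWh
Total energy = 216.867 kWh
Cost = 216.867 × $0.08 = $17.35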